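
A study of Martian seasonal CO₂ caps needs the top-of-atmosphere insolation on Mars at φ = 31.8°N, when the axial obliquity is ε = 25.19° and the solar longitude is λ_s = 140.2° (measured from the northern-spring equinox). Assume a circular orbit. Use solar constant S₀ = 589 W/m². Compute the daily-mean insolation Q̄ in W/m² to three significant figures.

Solar declination: sin δ = sin ε · sin λ_s = sin 25.19° × sin 140.2° = 0.27244, so δ = +15.810°.
cos H₀ = −tan(+31.8°) tan(+15.810°) = -0.1756, H₀ = 1.7473 rad.
Bracket: H₀ sin φ sin δ + cos φ cos δ sin H₀ = 1.7473×0.52696×0.27244 + 0.84989×0.96217×0.98447 = 0.250851 + 0.805039 = 1.055890.
Q̄ = (S₀/π) × [bracket] = (589/π) × 1.055890 = 198.0 W/m².

Q̄ ≈ 198 W/m²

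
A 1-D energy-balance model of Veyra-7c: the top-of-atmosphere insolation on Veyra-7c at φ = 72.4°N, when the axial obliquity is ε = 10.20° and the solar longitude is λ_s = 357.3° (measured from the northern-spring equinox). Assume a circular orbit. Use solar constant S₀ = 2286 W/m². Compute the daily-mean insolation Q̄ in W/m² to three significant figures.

Solar declination: sin δ = sin ε · sin λ_s = sin 10.20° × sin 357.3° = -0.00834, so δ = -0.478°.
cos H₀ = −tan(+72.4°) tan(-0.478°) = 0.0263, H₀ = 1.5445 rad.
Bracket: H₀ sin φ sin δ + cos φ cos δ sin H₀ = 1.5445×0.95319×-0.00834 + 0.30237×0.99997×0.99965 = -0.012278 + 0.302255 = 0.289977.
Q̄ = (S₀/π) × [bracket] = (2286/π) × 0.289977 = 211.0 W/m².

Q̄ ≈ 211 W/m²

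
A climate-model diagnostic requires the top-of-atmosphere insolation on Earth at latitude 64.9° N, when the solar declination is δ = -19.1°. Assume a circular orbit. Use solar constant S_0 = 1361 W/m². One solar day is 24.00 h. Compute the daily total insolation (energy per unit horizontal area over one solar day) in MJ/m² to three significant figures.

1.91 MJ/m²

cos h₀ = −tan(+64.9°) tan(-19.100°) = 0.7392, h₀ = 0.7389 rad.
Bracket: h₀ sin ϕ sin δ + cos ϕ cos δ sin h₀ = 0.7389×0.90557×-0.32722 + 0.42420×0.94495×0.67345 = -0.218951 + 0.269951 = 0.051000.
Q̄ = (S_0/π) × [bracket] = (1361/π) × 0.051000 = 22.094 W/m².
Daily total = Q̄ × 24.00 h × 3600 s/h = 22.094 × 24.00 × 3600 / 10⁶ = 1.909 MJ/m².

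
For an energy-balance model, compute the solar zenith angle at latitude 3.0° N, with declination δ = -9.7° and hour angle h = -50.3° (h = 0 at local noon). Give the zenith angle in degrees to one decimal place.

θ_z = 51.7°

cos θ_z = sin φ sin δ + cos φ cos δ cos h = -0.008818 + 0.628773 = 0.619955.
θ_z = arccos(0.619955) = 51.7°.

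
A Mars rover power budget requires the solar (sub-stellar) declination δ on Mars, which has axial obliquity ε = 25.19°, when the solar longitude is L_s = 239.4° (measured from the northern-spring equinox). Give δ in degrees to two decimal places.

δ = -21.49°

sin δ = sin ε · sin L_s = sin 25.19° × sin 239.4° = -0.366350.
δ = arcsin(-0.366350) = -21.49°.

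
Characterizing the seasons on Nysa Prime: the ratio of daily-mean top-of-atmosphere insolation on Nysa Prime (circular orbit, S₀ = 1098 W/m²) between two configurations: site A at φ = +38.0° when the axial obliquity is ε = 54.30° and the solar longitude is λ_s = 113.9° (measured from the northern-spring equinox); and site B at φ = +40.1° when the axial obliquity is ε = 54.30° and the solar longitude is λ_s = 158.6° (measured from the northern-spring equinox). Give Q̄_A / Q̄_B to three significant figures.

— Configuration A (φ=+38.0°):
Solar declination: sin δ = sin ε · sin λ_s = sin 54.30° × sin 113.9° = 0.74245, so δ = +47.941°.
cos H₀ = −tan(+38.0°) tan(+47.941°) = -0.8659, H₀ = 2.6177 rad.
Bracket: H₀ sin φ sin δ + cos φ cos δ sin H₀ = 2.6177×0.61566×0.74245 + 0.78801×0.66990×0.50022 = 1.196542 + 0.264060 = 1.460602.
Q̄ = (S₀/π) × [bracket] = (1098/π) × 1.460602 = 510.49 W/m².
— Configuration B (φ=+40.1°):
Solar declination: sin δ = sin ε · sin λ_s = sin 54.30° × sin 158.6° = 0.29631, so δ = +17.236°.
cos H₀ = −tan(+40.1°) tan(+17.236°) = -0.2612, H₀ = 1.8351 rad.
Bracket: H₀ sin φ sin δ + cos φ cos δ sin H₀ = 1.8351×0.64412×0.29631 + 0.76492×0.95509×0.96527 = 0.350246 + 0.705195 = 1.055441.
Q̄ = (S₀/π) × [bracket] = (1098/π) × 1.055441 = 368.88 W/m².
Ratio Q̄_A / Q̄_B = 510.49 / 368.88 = 1.384.

Q̄_A / Q̄_B ≈ 1.38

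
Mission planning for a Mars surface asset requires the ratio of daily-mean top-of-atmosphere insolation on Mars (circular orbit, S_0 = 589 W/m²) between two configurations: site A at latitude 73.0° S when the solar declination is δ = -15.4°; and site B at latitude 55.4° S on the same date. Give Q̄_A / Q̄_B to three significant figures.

— Configuration A (ϕ=-73.0°):
cos h₀ = −tan(-73.0°) tan(-15.400°) = -0.9009, h₀ = 2.6927 rad.
Bracket: h₀ sin ϕ sin δ + cos ϕ cos δ sin h₀ = 2.6927×-0.95630×-0.26556 + 0.29237×0.96410×0.43394 = 0.683825 + 0.122316 = 0.806141.
Q̄ = (S_0/π) × [bracket] = (589/π) × 0.806141 = 151.14 W/m².
— Configuration B (ϕ=-55.4°):
cos h₀ = −tan(-55.4°) tan(-15.400°) = -0.3993, h₀ = 1.9815 rad.
Bracket: h₀ sin ϕ sin δ + cos ϕ cos δ sin h₀ = 1.9815×-0.82314×-0.26556 + 0.56784×0.96410×0.91683 = 0.433142 + 0.501923 = 0.935065.
Q̄ = (S_0/π) × [bracket] = (589/π) × 0.935065 = 175.31 W/m².
Ratio Q̄_A / Q̄_B = 151.14 / 175.31 = 0.8621.

Q̄_A / Q̄_B ≈ 0.862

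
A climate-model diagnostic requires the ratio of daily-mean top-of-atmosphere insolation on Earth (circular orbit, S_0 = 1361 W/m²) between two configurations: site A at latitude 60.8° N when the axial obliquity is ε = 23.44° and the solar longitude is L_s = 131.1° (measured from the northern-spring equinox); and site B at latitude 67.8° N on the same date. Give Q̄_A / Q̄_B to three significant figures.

Q̄_A / Q̄_B ≈ 1.05

— Configuration A (ϕ=+60.8°):
Solar declination: sin δ = sin ε · sin L_s = sin 23.44° × sin 131.1° = 0.29976, so δ = +17.443°.
cos h₀ = −tan(+60.8°) tan(+17.443°) = -0.5622, h₀ = 2.1679 rad.
Bracket: h₀ sin ϕ sin δ + cos ϕ cos δ sin h₀ = 2.1679×0.87292×0.29976 + 0.48786×0.95402×0.82700 = 0.567267 + 0.384909 = 0.952176.
Q̄ = (S_0/π) × [bracket] = (1361/π) × 0.952176 = 412.50 W/m².
— Configuration B (ϕ=+67.8°):
cos h₀ = −tan(+67.8°) tan(+17.443°) = -0.7699, h₀ = 2.4495 rad.
Bracket: h₀ sin ϕ sin δ + cos ϕ cos δ sin h₀ = 2.4495×0.92587×0.29976 + 0.37784×0.95402×0.63811 = 0.679831 + 0.230018 = 0.909849.
Q̄ = (S_0/π) × [bracket] = (1361/π) × 0.909849 = 394.16 W/m².
Ratio Q̄_A / Q̄_B = 412.50 / 394.16 = 1.047.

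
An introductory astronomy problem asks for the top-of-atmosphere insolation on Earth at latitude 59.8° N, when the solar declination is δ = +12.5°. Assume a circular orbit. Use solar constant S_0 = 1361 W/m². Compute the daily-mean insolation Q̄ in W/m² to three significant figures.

Q̄ ≈ 356 W/m²

cos h₀ = −tan(+59.8°) tan(+12.500°) = -0.3809, h₀ = 1.9616 rad.
Bracket: h₀ sin ϕ sin δ + cos ϕ cos δ sin h₀ = 1.9616×0.86427×0.21644 + 0.50302×0.97630×0.92461 = 0.366942 + 0.454075 = 0.821017.
Q̄ = (S_0/π) × [bracket] = (1361/π) × 0.821017 = 355.7 W/m².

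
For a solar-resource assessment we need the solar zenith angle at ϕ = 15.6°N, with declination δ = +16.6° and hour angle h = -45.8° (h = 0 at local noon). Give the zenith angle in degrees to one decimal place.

cos θ_z = sin ϕ sin δ + cos ϕ cos δ cos h = 0.076827 + 0.643498 = 0.720325.
θ_z = arccos(0.720325) = 43.9°.

θ_z = 43.9°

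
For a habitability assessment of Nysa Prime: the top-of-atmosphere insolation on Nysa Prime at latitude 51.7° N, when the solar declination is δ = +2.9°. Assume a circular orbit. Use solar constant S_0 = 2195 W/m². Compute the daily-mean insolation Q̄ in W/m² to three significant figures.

Q̄ ≈ 477 W/m²

cos h₀ = −tan(+51.7°) tan(+2.900°) = -0.0641, h₀ = 1.6350 rad.
Bracket: h₀ sin ϕ sin δ + cos ϕ cos δ sin h₀ = 1.6350×0.78478×0.05059 + 0.61978×0.99872×0.99794 = 0.064913 + 0.617712 = 0.682625.
Q̄ = (S_0/π) × [bracket] = (2195/π) × 0.682625 = 476.9 W/m².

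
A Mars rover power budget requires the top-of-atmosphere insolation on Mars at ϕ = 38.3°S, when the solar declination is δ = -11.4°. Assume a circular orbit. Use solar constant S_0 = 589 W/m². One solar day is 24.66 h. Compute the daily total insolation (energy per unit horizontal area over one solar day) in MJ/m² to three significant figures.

16.2 MJ/m²

cos h₀ = −tan(-38.3°) tan(-11.400°) = -0.1592, h₀ = 1.7307 rad.
Bracket: h₀ sin ϕ sin δ + cos ϕ cos δ sin h₀ = 1.7307×-0.61978×-0.19766 + 0.78478×0.98027×0.98724 = 0.212021 + 0.759480 = 0.971501.
Q̄ = (S_0/π) × [bracket] = (589/π) × 0.971501 = 182.14 W/m².
Daily total = Q̄ × 24.66 h × 3600 s/h = 182.14 × 24.66 × 3600 / 10⁶ = 16.17 MJ/m².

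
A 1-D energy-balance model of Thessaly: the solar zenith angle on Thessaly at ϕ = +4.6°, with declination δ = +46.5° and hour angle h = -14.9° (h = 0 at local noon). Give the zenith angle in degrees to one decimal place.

cos θ_z = sin ϕ sin δ + cos ϕ cos δ cos h = 0.058174 + 0.663067 = 0.721241.
θ_z = arccos(0.721241) = 43.8°.

θ_z = 43.8°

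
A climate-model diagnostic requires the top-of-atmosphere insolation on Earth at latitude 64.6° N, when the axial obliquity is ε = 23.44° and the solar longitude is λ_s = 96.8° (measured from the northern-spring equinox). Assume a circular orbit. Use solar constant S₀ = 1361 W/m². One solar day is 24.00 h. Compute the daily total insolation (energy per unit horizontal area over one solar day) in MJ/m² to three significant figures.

42.4 MJ/m²

Solar declination: sin δ = sin ε · sin λ_s = sin 23.44° × sin 96.8° = 0.39499, so δ = +23.265°.
cos H₀ = −tan(+64.6°) tan(+23.265°) = -0.9055, H₀ = 2.7033 rad.
Bracket: H₀ sin φ sin δ + cos φ cos δ sin H₀ = 2.7033×0.90334×0.39499 + 0.42894×0.91869×0.42440 = 0.964565 + 0.167240 = 1.131805.
Q̄ = (S₀/π) × [bracket] = (1361/π) × 1.131805 = 490.32 W/m².
Daily total = Q̄ × 24.00 h × 3600 s/h = 490.32 × 24.00 × 3600 / 10⁶ = 42.36 MJ/m².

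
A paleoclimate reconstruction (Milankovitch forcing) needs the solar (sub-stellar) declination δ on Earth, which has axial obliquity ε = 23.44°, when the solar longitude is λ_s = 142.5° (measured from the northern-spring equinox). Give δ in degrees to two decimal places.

sin δ = sin ε · sin λ_s = sin 23.44° × sin 142.5° = 0.242158.
δ = arcsin(0.242158) = +14.01°.

δ = +14.01°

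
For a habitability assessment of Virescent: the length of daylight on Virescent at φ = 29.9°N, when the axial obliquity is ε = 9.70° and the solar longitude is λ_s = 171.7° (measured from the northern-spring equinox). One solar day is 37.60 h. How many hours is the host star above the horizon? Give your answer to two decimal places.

18.97 h

Solar declination: sin δ = sin ε · sin λ_s = sin 9.70° × sin 171.7° = 0.02432, so δ = +1.394°.
cos H₀ = −tan φ · tan δ = −tan(+29.9°) × tan(+1.394°) = -0.0140, so H₀ = 1.5848 rad = 90.80°.
Daylight = 2H₀/(2π) × 37.60 h = (1.5848/π) × 37.60 = 18.97 h.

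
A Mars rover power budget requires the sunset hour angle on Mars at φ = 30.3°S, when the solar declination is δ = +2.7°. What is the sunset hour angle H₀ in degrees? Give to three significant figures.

H₀ = 88.4°

cos H₀ = −tan φ · tan δ = −tan(-30.3°) × tan(+2.700°) = 0.0276, so H₀ = 1.5432 rad = 88.42°.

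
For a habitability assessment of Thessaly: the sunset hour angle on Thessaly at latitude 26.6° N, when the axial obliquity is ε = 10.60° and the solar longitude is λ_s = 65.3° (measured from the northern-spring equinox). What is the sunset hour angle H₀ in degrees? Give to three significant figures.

H₀ = 94.9°

Solar declination: sin δ = sin ε · sin λ_s = sin 10.60° × sin 65.3° = 0.16712, so δ = +9.620°.
cos H₀ = −tan φ · tan δ = −tan(+26.6°) × tan(+9.620°) = -0.0849, so H₀ = 1.6558 rad = 94.87°.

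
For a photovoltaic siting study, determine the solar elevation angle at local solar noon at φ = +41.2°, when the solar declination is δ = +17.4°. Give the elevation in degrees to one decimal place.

66.2°

At local noon the hour angle is zero, so the zenith angle equals |φ − δ| = |+41.2° − (+17.400°)| = 23.800°.
Elevation = 90° − 23.800° = 66.2°.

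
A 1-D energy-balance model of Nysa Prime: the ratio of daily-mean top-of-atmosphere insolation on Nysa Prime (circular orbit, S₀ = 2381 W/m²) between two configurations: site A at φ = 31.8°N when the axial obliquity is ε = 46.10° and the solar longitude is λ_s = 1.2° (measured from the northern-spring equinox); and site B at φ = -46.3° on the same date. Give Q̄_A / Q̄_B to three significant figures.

Q̄_A / Q̄_B ≈ 1.28

— Configuration A (φ=+31.8°):
Solar declination: sin δ = sin ε · sin λ_s = sin 46.10° × sin 1.2° = 0.01509, so δ = +0.865°.
cos H₀ = −tan(+31.8°) tan(+0.865°) = -0.0094, H₀ = 1.5802 rad.
Bracket: H₀ sin φ sin δ + cos φ cos δ sin H₀ = 1.5802×0.52696×0.01509 + 0.84989×0.99989×0.99996 = 0.012565 + 0.849763 = 0.862328.
Q̄ = (S₀/π) × [bracket] = (2381/π) × 0.862328 = 653.55 W/m².
— Configuration B (φ=-46.3°):
cos H₀ = −tan(-46.3°) tan(+0.865°) = 0.0158, H₀ = 1.5550 rad.
Bracket: H₀ sin φ sin δ + cos φ cos δ sin H₀ = 1.5550×-0.72297×0.01509 + 0.69088×0.99989×0.99988 = -0.016964 + 0.690721 = 0.673757.
Q̄ = (S₀/π) × [bracket] = (2381/π) × 0.673757 = 510.64 W/m².
Ratio Q̄_A / Q̄_B = 653.55 / 510.64 = 1.280.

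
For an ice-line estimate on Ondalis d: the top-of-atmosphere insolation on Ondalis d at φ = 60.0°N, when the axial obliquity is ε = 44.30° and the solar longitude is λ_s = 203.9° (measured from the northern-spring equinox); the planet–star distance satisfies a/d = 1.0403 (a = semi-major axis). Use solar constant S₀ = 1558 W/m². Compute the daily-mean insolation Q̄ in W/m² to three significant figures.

Solar declination: sin δ = sin ε · sin λ_s = sin 44.30° × sin 203.9° = -0.28296, so δ = -16.437°.
cos H₀ = −tan(+60.0°) tan(-16.437°) = 0.5110, H₀ = 1.0345 rad.
Bracket: H₀ sin φ sin δ + cos φ cos δ sin H₀ = 1.0345×0.86603×-0.28296 + 0.50000×0.95913×0.85959 = -0.253506 + 0.412229 = 0.158723.
Inverse-square distance factor (a/d)² = 1.0403² = 1.082224.
Q̄ = (S₀/π) × 1.082224 × [bracket] = (1558/π) × 1.082224 × 0.158723 = 85.19 W/m².

Q̄ ≈ 85.2 W/m²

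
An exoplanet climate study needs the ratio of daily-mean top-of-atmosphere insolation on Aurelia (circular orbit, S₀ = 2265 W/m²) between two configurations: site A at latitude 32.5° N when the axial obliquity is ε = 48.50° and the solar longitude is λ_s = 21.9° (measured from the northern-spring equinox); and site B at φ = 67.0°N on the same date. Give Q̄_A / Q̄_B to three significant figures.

— Configuration A (φ=+32.5°):
Solar declination: sin δ = sin ε · sin λ_s = sin 48.50° × sin 21.9° = 0.27935, so δ = +16.221°.
cos H₀ = −tan(+32.5°) tan(+16.221°) = -0.1853, H₀ = 1.7572 rad.
Bracket: H₀ sin φ sin δ + cos φ cos δ sin H₀ = 1.7572×0.53730×0.27935 + 0.84339×0.96019×0.98267 = 0.263747 + 0.795781 = 1.059528.
Q̄ = (S₀/π) × [bracket] = (2265/π) × 1.059528 = 763.89 W/m².
— Configuration B (φ=+67.0°):
cos H₀ = −tan(+67.0°) tan(+16.221°) = -0.6854, H₀ = 2.3259 rad.
Bracket: H₀ sin φ sin δ + cos φ cos δ sin H₀ = 2.3259×0.92050×0.27935 + 0.39073×0.96019×0.72817 = 0.598086 + 0.273191 = 0.871277.
Q̄ = (S₀/π) × [bracket] = (2265/π) × 0.871277 = 628.17 W/m².
Ratio Q̄_A / Q̄_B = 763.89 / 628.17 = 1.216.

Q̄_A / Q̄_B ≈ 1.22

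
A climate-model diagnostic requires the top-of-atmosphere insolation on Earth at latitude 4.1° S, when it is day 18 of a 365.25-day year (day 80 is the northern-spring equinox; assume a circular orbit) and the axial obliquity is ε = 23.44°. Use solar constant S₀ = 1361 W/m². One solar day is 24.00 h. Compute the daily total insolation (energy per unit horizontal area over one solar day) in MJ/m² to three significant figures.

36.5 MJ/m²

Solar longitude: λ_s = 360° × (18 − 80)/365.25 = -61.109°, i.e. -61.109° + 360° = 298.891°.
sin δ = sin 23.44° × sin 298.891° = -0.34828, so δ = -20.382°.
cos H₀ = −tan(-4.1°) tan(-20.382°) = -0.0266, H₀ = 1.5974 rad.
Bracket: H₀ sin φ sin δ + cos φ cos δ sin H₀ = 1.5974×-0.07150×-0.34828 + 0.99744×0.93739×0.99965 = 0.039778 + 0.934663 = 0.974441.
Q̄ = (S₀/π) × [bracket] = (1361/π) × 0.974441 = 422.15 W/m².
Daily total = Q̄ × 24.00 h × 3600 s/h = 422.15 × 24.00 × 3600 / 10⁶ = 36.47 MJ/m².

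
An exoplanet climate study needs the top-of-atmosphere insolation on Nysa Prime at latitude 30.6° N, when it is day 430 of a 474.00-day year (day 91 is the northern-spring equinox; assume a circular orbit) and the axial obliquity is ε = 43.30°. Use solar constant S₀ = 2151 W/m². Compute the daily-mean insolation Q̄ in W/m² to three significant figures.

Q̄ ≈ 135 W/m²

Solar longitude: λ_s = 360° × (430 − 91)/474.00 = 257.468°.
sin δ = sin 43.30° × sin 257.468° = -0.66948, so δ = -42.027°.
cos H₀ = −tan(+30.6°) tan(-42.027°) = 0.5330, H₀ = 1.0087 rad.
Bracket: H₀ sin φ sin δ + cos φ cos δ sin H₀ = 1.0087×0.50904×-0.66948 + 0.86074×0.74283×0.84611 = -0.343757 + 0.540989 = 0.197232.
Q̄ = (S₀/π) × [bracket] = (2151/π) × 0.197232 = 135.0 W/m².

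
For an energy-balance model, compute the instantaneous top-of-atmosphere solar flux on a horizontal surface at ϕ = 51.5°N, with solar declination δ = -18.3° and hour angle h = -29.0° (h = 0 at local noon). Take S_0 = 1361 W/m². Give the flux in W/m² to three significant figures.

369 W/m²

cos θ_z = sin ϕ sin δ + cos ϕ cos δ cos h = -0.245733 + 0.516928 = 0.271195.
Flux = S_0 · cos θ_z = 1361 × 0.271195 = 369.1 W/m².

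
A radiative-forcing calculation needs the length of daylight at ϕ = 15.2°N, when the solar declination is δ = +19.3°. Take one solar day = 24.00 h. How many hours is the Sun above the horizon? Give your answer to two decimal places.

12.73 h

cos h₀ = −tan ϕ · tan δ = −tan(+15.2°) × tan(+19.300°) = -0.0951, so h₀ = 1.6661 rad = 95.46°.
Daylight = 2h₀/(2π) × 24.00 h = (1.6661/π) × 24.00 = 12.73 h.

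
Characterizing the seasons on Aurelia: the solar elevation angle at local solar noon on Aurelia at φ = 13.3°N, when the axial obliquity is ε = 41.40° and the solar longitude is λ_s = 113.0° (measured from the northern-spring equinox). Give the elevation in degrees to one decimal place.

65.8°

Solar declination: sin δ = sin ε · sin λ_s = sin 41.40° × sin 113.0° = 0.60874, so δ = +37.499°.
At local noon the hour angle is zero, so the zenith angle equals |φ − δ| = |+13.3° − (+37.499°)| = 24.199°.
Elevation = 90° − 24.199° = 65.8°.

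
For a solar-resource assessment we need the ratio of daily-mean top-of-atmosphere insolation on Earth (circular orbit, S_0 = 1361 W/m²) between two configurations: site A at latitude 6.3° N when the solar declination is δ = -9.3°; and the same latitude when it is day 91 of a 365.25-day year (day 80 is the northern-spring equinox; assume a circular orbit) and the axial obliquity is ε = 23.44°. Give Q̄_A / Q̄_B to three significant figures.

— Configuration A (ϕ=+6.3°):
cos h₀ = −tan(+6.3°) tan(-9.300°) = 0.0181, h₀ = 1.5527 rad.
Bracket: h₀ sin ϕ sin δ + cos ϕ cos δ sin h₀ = 1.5527×0.10973×-0.16160 + 0.99396×0.98686×0.99984 = -0.027533 + 0.980742 = 0.953209.
Q̄ = (S_0/π) × [bracket] = (1361/π) × 0.953209 = 412.95 W/m².
— Configuration B (ϕ=+6.3°):
Solar longitude: L_s = 360° × (91 − 80)/365.25 = 10.842°.
sin δ = sin 23.44° × sin 10.842° = 0.07482, so δ = +4.291°.
cos h₀ = −tan(+6.3°) tan(+4.291°) = -0.0083, h₀ = 1.5791 rad.
Bracket: h₀ sin ϕ sin δ + cos ϕ cos δ sin h₀ = 1.5791×0.10973×0.07482 + 0.99396×0.99720×0.99997 = 0.012964 + 0.991147 = 1.004111.
Q̄ = (S_0/π) × [bracket] = (1361/π) × 1.004111 = 435.00 W/m².
Ratio Q̄_A / Q̄_B = 412.95 / 435.00 = 0.9493.

Q̄_A / Q̄_B ≈ 0.949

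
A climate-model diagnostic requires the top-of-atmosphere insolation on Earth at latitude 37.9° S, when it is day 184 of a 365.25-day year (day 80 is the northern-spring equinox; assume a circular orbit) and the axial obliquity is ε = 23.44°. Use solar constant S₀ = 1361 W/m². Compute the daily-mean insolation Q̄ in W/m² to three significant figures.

Solar longitude: λ_s = 360° × (184 − 80)/365.25 = 102.505°.
sin δ = sin 23.44° × sin 102.505° = 0.38835, so δ = +22.852°.
cos H₀ = −tan(-37.9°) tan(+22.852°) = 0.3281, H₀ = 1.2365 rad.
Bracket: H₀ sin φ sin δ + cos φ cos δ sin H₀ = 1.2365×-0.61429×0.38835 + 0.78908×0.92151×0.94465 = -0.294979 + 0.686898 = 0.391919.
Q̄ = (S₀/π) × [bracket] = (1361/π) × 0.391919 = 169.8 W/m².

Q̄ ≈ 170 W/m²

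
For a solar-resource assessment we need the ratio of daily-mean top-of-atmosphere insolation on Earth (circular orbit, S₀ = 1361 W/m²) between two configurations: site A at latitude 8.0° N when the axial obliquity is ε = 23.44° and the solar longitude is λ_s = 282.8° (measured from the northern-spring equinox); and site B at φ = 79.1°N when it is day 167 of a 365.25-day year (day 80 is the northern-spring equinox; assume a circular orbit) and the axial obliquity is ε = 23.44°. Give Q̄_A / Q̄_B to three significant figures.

Q̄_A / Q̄_B ≈ 0.678

— Configuration A (φ=+8.0°):
Solar declination: sin δ = sin ε · sin λ_s = sin 23.44° × sin 282.8° = -0.38790, so δ = -22.824°.
cos H₀ = −tan(+8.0°) tan(-22.824°) = 0.0591, H₀ = 1.5116 rad.
Bracket: H₀ sin φ sin δ + cos φ cos δ sin H₀ = 1.5116×0.13917×-0.38790 + 0.99027×0.92170×0.99825 = -0.081602 + 0.911135 = 0.829533.
Q̄ = (S₀/π) × [bracket] = (1361/π) × 0.829533 = 359.37 W/m².
— Configuration B (φ=+79.1°):
Solar longitude: λ_s = 360° × (167 − 80)/365.25 = 85.749°.
sin δ = sin 23.44° × sin 85.749° = 0.39669, so δ = +23.372°.
cos H₀ = −tan(+79.1°) tan(+23.372°) = -2.2441 ≤ −1 ⇒ polar day, H₀ = π.
Bracket: H₀ sin φ sin δ + cos φ cos δ sin H₀ = 3.1416×0.98196×0.39669 + 0.18910×0.91795×0.00000 = 1.223759 + 0.000000 = 1.223759.
Q̄ = (S₀/π) × [bracket] = (1361/π) × 1.223759 = 530.16 W/m².
Ratio Q̄_A / Q̄_B = 359.37 / 530.16 = 0.6779.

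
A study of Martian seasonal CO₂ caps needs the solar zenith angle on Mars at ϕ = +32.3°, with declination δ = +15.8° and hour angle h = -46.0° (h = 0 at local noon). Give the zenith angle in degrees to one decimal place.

θ_z = 44.7°

cos θ_z = sin ϕ sin δ + cos ϕ cos δ cos h = 0.145494 + 0.564984 = 0.710478.
θ_z = arccos(0.710478) = 44.7°.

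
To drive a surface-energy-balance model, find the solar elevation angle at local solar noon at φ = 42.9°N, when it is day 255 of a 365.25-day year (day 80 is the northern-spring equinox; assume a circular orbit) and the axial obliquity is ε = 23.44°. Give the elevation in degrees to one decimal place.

Solar longitude: λ_s = 360° × (255 − 80)/365.25 = 172.485°.
sin δ = sin 23.44° × sin 172.485° = 0.05203, so δ = +2.982°.
At local noon the hour angle is zero, so the zenith angle equals |φ − δ| = |+42.9° − (+2.982°)| = 39.918°.
Elevation = 90° − 39.918° = 50.1°.

50.1°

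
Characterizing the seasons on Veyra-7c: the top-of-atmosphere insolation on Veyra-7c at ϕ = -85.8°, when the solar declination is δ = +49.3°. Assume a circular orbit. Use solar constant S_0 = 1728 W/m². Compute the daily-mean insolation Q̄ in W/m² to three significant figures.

Q̄ ≈ 0.00 W/m²

cos h₀ = −tan(-85.8°) tan(+49.300°) = 15.8317 ≥ 1 ⇒ polar night, h₀ = 0 and Q̄ = 0.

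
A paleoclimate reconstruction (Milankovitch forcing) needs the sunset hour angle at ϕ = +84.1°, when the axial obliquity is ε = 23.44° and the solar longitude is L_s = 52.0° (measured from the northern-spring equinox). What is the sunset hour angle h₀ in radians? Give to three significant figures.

h₀ = 3.14 rad

Solar declination: sin δ = sin ε · sin L_s = sin 23.44° × sin 52.0° = 0.31346, so δ = +18.268°.
Sunrise equation: cos h₀ = −tan ϕ · tan δ = -3.1943 ≤ −1, so the Sun never sets (polar day) and h₀ = π.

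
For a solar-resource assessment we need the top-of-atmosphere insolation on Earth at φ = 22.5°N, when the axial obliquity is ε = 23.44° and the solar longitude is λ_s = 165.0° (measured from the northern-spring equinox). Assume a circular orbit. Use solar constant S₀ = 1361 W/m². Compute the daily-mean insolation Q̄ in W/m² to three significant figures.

Solar declination: sin δ = sin ε · sin λ_s = sin 23.44° × sin 165.0° = 0.10296, so δ = +5.909°.
cos H₀ = −tan(+22.5°) tan(+5.909°) = -0.0429, H₀ = 1.6137 rad.
Bracket: H₀ sin φ sin δ + cos φ cos δ sin H₀ = 1.6137×0.38268×0.10296 + 0.92388×0.99469×0.99908 = 0.063581 + 0.918129 = 0.981710.
Q̄ = (S₀/π) × [bracket] = (1361/π) × 0.981710 = 425.3 W/m².

Q̄ ≈ 425 W/m²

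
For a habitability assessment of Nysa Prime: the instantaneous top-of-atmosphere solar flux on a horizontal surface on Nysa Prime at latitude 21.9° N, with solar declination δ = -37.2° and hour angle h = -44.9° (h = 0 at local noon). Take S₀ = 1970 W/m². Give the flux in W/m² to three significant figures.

587 W/m²

cos θ_z = sin φ sin δ + cos φ cos δ cos h = -0.225508 + 0.523498 = 0.297990.
Flux = S₀ · cos θ_z = 1970 × 0.297990 = 587.0 W/m².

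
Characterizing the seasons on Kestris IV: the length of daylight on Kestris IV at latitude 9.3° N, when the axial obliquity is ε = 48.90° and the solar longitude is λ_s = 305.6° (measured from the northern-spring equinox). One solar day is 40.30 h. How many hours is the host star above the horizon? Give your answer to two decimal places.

18.52 h

Solar declination: sin δ = sin ε · sin λ_s = sin 48.90° × sin 305.6° = -0.61272, so δ = -37.787°.
cos H₀ = −tan φ · tan δ = −tan(+9.3°) × tan(-37.787°) = 0.1270, so H₀ = 1.4435 rad = 82.71°.
Daylight = 2H₀/(2π) × 40.30 h = (1.4435/π) × 40.30 = 18.52 h.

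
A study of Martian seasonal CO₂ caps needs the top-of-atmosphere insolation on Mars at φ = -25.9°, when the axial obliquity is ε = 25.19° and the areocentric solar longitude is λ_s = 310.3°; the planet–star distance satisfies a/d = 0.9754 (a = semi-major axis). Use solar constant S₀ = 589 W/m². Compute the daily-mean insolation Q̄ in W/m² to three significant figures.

Q̄ ≈ 194 W/m²

sin δ = sin 25.19° × sin 310.3° = -0.32461, so δ = -18.942°.
cos H₀ = −tan(-25.9°) tan(-18.942°) = -0.1666, H₀ = 1.7382 rad.
Bracket: H₀ sin φ sin δ + cos φ cos δ sin H₀ = 1.7382×-0.43680×-0.32461 + 0.89956×0.94585×0.98602 = 0.246459 + 0.838954 = 1.085413.
Inverse-square distance factor (a/d)² = 0.9754² = 0.951405.
Q̄ = (S₀/π) × 0.951405 × [bracket] = (589/π) × 0.951405 × 1.085413 = 193.6 W/m².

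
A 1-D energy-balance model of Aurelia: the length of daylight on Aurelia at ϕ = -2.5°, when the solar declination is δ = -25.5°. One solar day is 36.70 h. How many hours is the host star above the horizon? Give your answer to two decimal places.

cos h₀ = −tan ϕ · tan δ = −tan(-2.5°) × tan(-25.500°) = -0.0208, so h₀ = 1.5916 rad = 91.19°.
Daylight = 2h₀/(2π) × 36.70 h = (1.5916/π) × 36.70 = 18.59 h.

18.59 h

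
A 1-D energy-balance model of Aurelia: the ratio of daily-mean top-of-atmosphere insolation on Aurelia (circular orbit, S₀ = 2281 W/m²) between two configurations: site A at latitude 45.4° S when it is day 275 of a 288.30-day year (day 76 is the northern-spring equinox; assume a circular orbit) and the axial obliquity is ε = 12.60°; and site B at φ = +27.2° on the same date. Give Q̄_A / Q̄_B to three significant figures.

Q̄_A / Q̄_B ≈ 1.27

— Configuration A (φ=-45.4°):
Solar longitude: λ_s = 360° × (275 − 76)/288.30 = 248.491°.
sin δ = sin 12.60° × sin 248.491° = -0.20295, so δ = -11.710°.
cos H₀ = −tan(-45.4°) tan(-11.710°) = -0.2102, H₀ = 1.7826 rad.
Bracket: H₀ sin φ sin δ + cos φ cos δ sin H₀ = 1.7826×-0.71203×-0.20295 + 0.70215×0.97919×0.97766 = 0.257597 + 0.672179 = 0.929776.
Q̄ = (S₀/π) × [bracket] = (2281/π) × 0.929776 = 675.08 W/m².
— Configuration B (φ=+27.2°):
cos H₀ = −tan(+27.2°) tan(-11.710°) = 0.1065, H₀ = 1.4641 rad.
Bracket: H₀ sin φ sin δ + cos φ cos δ sin H₀ = 1.4641×0.45710×-0.20295 + 0.88942×0.97919×0.99431 = -0.135822 + 0.865956 = 0.730134.
Q̄ = (S₀/π) × [bracket] = (2281/π) × 0.730134 = 530.12 W/m².
Ratio Q̄_A / Q̄_B = 675.08 / 530.12 = 1.273.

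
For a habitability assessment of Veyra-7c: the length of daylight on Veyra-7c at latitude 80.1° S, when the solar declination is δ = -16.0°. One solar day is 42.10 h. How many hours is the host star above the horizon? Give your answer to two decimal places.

42.10 h

Sunrise equation: cos H₀ = −tan φ · tan δ = -1.6430 ≤ −1, so the host star never sets (polar day) and H₀ = π.
Daylight = 2H₀/(2π) × 42.10 h = (3.1416/π) × 42.10 = 42.10 h.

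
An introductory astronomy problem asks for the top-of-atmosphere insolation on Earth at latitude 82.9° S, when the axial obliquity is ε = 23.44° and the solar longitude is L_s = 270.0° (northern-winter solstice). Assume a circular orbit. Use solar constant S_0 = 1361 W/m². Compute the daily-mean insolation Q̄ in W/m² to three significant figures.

Solar declination: sin δ = sin ε · sin L_s = sin 23.44° × sin 270.0° = -0.39779, so δ = -23.440°.
cos h₀ = −tan(-82.9°) tan(-23.440°) = -3.4809 ≤ −1 ⇒ polar day, h₀ = π.
Bracket: h₀ sin ϕ sin δ + cos ϕ cos δ sin h₀ = 3.1416×-0.99233×-0.39779 + 0.12360×0.91748×0.00000 = 1.240112 + 0.000000 = 1.240112.
Q̄ = (S_0/π) × [bracket] = (1361/π) × 1.240112 = 537.2 W/m².

Q̄ ≈ 537 W/m²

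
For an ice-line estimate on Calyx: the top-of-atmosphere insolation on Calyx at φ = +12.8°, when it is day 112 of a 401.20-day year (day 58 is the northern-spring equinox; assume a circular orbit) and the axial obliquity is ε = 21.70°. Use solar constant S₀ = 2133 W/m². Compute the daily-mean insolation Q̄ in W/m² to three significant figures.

Q̄ ≈ 703 W/m²

Solar longitude: λ_s = 360° × (112 − 58)/401.20 = 48.455°.
sin δ = sin 21.70° × sin 48.455° = 0.27673, so δ = +16.065°.
cos H₀ = −tan(+12.8°) tan(+16.065°) = -0.0654, H₀ = 1.6363 rad.
Bracket: H₀ sin φ sin δ + cos φ cos δ sin H₀ = 1.6363×0.22155×0.27673 + 0.97515×0.96095×0.99786 = 0.100321 + 0.935065 = 1.035386.
Q̄ = (S₀/π) × [bracket] = (2133/π) × 1.035386 = 703.0 W/m².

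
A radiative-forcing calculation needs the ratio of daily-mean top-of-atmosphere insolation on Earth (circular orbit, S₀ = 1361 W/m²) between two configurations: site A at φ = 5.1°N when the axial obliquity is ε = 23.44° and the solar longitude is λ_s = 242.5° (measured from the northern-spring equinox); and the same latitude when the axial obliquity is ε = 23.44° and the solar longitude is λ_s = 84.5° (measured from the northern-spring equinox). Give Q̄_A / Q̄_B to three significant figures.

— Configuration A (φ=+5.1°):
Solar declination: sin δ = sin ε · sin λ_s = sin 23.44° × sin 242.5° = -0.35284, so δ = -20.661°.
cos H₀ = −tan(+5.1°) tan(-20.661°) = 0.0337, H₀ = 1.5371 rad.
Bracket: H₀ sin φ sin δ + cos φ cos δ sin H₀ = 1.5371×0.08889×-0.35284 + 0.99604×0.93568×0.99943 = -0.048210 + 0.931443 = 0.883233.
Q̄ = (S₀/π) × [bracket] = (1361/π) × 0.883233 = 382.63 W/m².
— Configuration B (φ=+5.1°):
Solar declination: sin δ = sin ε · sin λ_s = sin 23.44° × sin 84.5° = 0.39596, so δ = +23.326°.
cos H₀ = −tan(+5.1°) tan(+23.326°) = -0.0385, H₀ = 1.6093 rad.
Bracket: H₀ sin φ sin δ + cos φ cos δ sin H₀ = 1.6093×0.08889×0.39596 + 0.99604×0.91827×0.99926 = 0.056642 + 0.913957 = 0.970599.
Q̄ = (S₀/π) × [bracket] = (1361/π) × 0.970599 = 420.48 W/m².
Ratio Q̄_A / Q̄_B = 382.63 / 420.48 = 0.9100.

Q̄_A / Q̄_B ≈ 0.910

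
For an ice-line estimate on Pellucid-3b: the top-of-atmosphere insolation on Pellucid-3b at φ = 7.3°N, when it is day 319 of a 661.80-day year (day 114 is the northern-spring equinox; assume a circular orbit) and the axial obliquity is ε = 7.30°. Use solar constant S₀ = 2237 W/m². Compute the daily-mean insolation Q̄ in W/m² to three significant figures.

Q̄ ≈ 718 W/m²

Solar longitude: λ_s = 360° × (319 − 114)/661.80 = 111.514°.
sin δ = sin 7.30° × sin 111.514° = 0.11821, so δ = +6.789°.
cos H₀ = −tan(+7.3°) tan(+6.789°) = -0.0153, H₀ = 1.5860 rad.
Bracket: H₀ sin φ sin δ + cos φ cos δ sin H₀ = 1.5860×0.12706×0.11821 + 0.99189×0.99299×0.99988 = 0.023821 + 0.984819 = 1.008640.
Q̄ = (S₀/π) × [bracket] = (2237/π) × 1.008640 = 718.2 W/m².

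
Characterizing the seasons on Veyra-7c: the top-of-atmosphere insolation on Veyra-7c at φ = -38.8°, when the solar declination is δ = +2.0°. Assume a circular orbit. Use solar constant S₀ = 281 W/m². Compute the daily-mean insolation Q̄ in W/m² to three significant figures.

cos H₀ = −tan(-38.8°) tan(+2.000°) = 0.0281, H₀ = 1.5427 rad.
Bracket: H₀ sin φ sin δ + cos φ cos δ sin H₀ = 1.5427×-0.62660×0.03490 + 0.77934×0.99939×0.99961 = -0.033736 + 0.778561 = 0.744825.
Q̄ = (S₀/π) × [bracket] = (281/π) × 0.744825 = 66.62 W/m².

Q̄ ≈ 66.6 W/m²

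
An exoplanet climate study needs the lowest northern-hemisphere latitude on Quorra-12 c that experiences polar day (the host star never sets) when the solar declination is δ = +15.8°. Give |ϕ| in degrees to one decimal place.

|ϕ| = 74.2°

Polar day requires cos h₀ = −tan ϕ tan δ ≤ −1, i.e. tan ϕ tan δ ≥ 1.
The boundary is |tan ϕ| · |tan δ| = 1, so |ϕ| = 90° − |δ| = 90° − 15.8° = 74.2° in the northern hemisphere.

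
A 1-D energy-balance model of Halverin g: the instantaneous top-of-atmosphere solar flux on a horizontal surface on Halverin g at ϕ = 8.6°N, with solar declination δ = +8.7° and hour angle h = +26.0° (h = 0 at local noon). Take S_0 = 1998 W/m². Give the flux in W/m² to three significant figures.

1.80e+03 W/m²

cos θ_z = sin ϕ sin δ + cos ϕ cos δ cos h = 0.022619 + 0.878463 = 0.901082.
Flux = S_0 · cos θ_z = 1998 × 0.901082 = 1800 W/m².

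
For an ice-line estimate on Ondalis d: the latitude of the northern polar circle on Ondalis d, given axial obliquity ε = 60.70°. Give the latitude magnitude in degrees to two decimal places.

The polar circle is the lowest latitude that experiences at least one full rotation of continuous daylight at the northern-summer solstice; it lies at |φ| = 90° − ε = 90° − 60.70° = 29.30°.

29.30°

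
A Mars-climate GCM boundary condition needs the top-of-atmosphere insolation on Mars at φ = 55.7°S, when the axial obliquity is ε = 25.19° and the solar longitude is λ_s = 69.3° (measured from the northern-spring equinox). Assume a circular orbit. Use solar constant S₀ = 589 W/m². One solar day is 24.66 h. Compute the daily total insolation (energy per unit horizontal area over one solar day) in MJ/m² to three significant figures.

1.81 MJ/m²

Solar declination: sin δ = sin ε · sin λ_s = sin 25.19° × sin 69.3° = 0.39814, so δ = +23.462°.
cos H₀ = −tan(-55.7°) tan(+23.462°) = 0.6363, H₀ = 0.8812 rad.
Bracket: H₀ sin φ sin δ + cos φ cos δ sin H₀ = 0.8812×-0.82610×0.39814 + 0.56353×0.91732×0.77147 = -0.289830 + 0.398802 = 0.108972.
Q̄ = (S₀/π) × [bracket] = (589/π) × 0.108972 = 20.431 W/m².
Daily total = Q̄ × 24.66 h × 3600 s/h = 20.431 × 24.66 × 3600 / 10⁶ = 1.814 MJ/m².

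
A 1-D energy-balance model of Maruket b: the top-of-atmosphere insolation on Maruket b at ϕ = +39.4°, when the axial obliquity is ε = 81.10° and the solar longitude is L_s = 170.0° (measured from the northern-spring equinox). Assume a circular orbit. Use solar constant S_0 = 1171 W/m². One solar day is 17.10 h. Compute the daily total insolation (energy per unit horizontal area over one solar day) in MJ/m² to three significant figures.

21.6 MJ/m²

Solar declination: sin δ = sin ε · sin L_s = sin 81.10° × sin 170.0° = 0.17156, so δ = +9.878°.
cos h₀ = −tan(+39.4°) tan(+9.878°) = -0.1430, h₀ = 1.7143 rad.
Bracket: h₀ sin ϕ sin δ + cos ϕ cos δ sin h₀ = 1.7143×0.63473×0.17156 + 0.77273×0.98517×0.98972 = 0.186677 + 0.753445 = 0.940122.
Q̄ = (S_0/π) × [bracket] = (1171/π) × 0.940122 = 350.42 W/m².
Daily total = Q̄ × 17.10 h × 3600 s/h = 350.42 × 17.10 × 3600 / 10⁶ = 21.57 MJ/m².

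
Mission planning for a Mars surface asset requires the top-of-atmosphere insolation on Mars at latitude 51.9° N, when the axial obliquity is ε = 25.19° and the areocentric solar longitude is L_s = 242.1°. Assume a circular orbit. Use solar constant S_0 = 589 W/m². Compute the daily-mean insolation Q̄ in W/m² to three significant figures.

sin δ = sin 25.19° × sin 242.1° = -0.37615, so δ = -22.095°.
cos h₀ = −tan(+51.9°) tan(-22.095°) = 0.5177, h₀ = 1.0266 rad.
Bracket: h₀ sin ϕ sin δ + cos ϕ cos δ sin h₀ = 1.0266×0.78694×-0.37615 + 0.61704×0.92656×0.85553 = -0.303881 + 0.489128 = 0.185247.
Q̄ = (S_0/π) × [bracket] = (589/π) × 0.185247 = 34.73 W/m².

Q̄ ≈ 34.7 W/m²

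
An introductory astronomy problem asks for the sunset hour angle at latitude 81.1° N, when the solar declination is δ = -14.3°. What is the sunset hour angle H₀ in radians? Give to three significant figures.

cos H₀ = −tan φ · tan δ = 1.6277 ≥ 1, so the Sun never rises (polar night) and H₀ = 0.

H₀ = 0.00 rad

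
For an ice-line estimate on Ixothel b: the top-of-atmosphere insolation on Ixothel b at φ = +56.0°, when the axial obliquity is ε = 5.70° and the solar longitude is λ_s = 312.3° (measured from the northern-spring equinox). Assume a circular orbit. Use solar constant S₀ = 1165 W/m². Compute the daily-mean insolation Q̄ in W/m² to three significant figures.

Q̄ ≈ 173 W/m²

Solar declination: sin δ = sin ε · sin λ_s = sin 5.70° × sin 312.3° = -0.07346, so δ = -4.213°.
cos H₀ = −tan(+56.0°) tan(-4.213°) = 0.1092, H₀ = 1.4614 rad.
Bracket: H₀ sin φ sin δ + cos φ cos δ sin H₀ = 1.4614×0.82904×-0.07346 + 0.55919×0.99730×0.99402 = -0.089001 + 0.554345 = 0.465344.
Q̄ = (S₀/π) × [bracket] = (1165/π) × 0.465344 = 172.6 W/m².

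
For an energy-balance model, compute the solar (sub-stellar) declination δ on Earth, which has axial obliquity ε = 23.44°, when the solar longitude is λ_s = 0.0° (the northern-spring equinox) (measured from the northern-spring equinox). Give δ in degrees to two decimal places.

δ = +0.00°

sin δ = sin ε · sin λ_s = sin 23.44° × sin 0.0° = 0.000000.
δ = arcsin(0.000000) = +0.00°.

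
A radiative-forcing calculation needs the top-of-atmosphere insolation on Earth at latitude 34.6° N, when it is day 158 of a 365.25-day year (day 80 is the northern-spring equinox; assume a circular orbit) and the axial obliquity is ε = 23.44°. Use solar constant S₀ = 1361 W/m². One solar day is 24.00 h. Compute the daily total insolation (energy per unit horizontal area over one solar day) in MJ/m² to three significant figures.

42.5 MJ/m²

Solar longitude: λ_s = 360° × (158 − 80)/365.25 = 76.879°.
sin δ = sin 23.44° × sin 76.879° = 0.38740, so δ = +22.793°.
cos H₀ = −tan(+34.6°) tan(+22.793°) = -0.2899, H₀ = 1.8649 rad.
Bracket: H₀ sin φ sin δ + cos φ cos δ sin H₀ = 1.8649×0.56784×0.38740 + 0.82314×0.92191×0.95706 = 0.410243 + 0.726276 = 1.136519.
Q̄ = (S₀/π) × [bracket] = (1361/π) × 1.136519 = 492.36 W/m².
Daily total = Q̄ × 24.00 h × 3600 s/h = 492.36 × 24.00 × 3600 / 10⁶ = 42.54 MJ/m².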